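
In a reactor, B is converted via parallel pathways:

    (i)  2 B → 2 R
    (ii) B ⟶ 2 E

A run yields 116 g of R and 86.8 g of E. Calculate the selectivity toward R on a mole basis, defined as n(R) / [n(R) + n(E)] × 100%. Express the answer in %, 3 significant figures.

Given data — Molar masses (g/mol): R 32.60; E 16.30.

40.1 %

n(R) = 116 / 32.60 = 3.558 mol
n(E) = 86.8 / 16.30 = 5.325 mol
selectivity = 3.558/(3.558+5.325) × 100 = 40.05 %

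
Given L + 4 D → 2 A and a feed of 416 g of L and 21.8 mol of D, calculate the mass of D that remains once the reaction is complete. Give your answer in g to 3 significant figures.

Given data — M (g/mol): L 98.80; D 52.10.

n(L) = 416.0 / 98.80 = 4.211 mol
n(D) = 21.80 mol
n/ν for L = 4.211/1 = 4.211
n/ν for D = 21.80/4 = 5.450
Smallest n/ν is L → limiting reagent.
D consumed = (4/1) × 4.211 = 16.84 mol
D remaining = 21.80 − 16.84 = 4.960 mol
mass = 4.960 × 52.10 = 258.4 g

258 g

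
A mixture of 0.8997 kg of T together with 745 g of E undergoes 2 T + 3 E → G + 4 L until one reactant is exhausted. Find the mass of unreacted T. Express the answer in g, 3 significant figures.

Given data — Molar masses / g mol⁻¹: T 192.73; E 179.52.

n(T) = 0.8997×1000 / 192.73 = 4.668 mol
n(E) = 745.0 / 179.52 = 4.150 mol
n/ν for T = 4.668/2 = 2.334
n/ν for E = 4.150/3 = 1.383
Smallest n/ν is E → limiting reagent.
T consumed = (2/3) × 4.150 = 2.767 mol
T remaining = 4.668 − 2.767 = 1.901 mol
mass = 1.901 × 192.73 = 366.4 g

366 g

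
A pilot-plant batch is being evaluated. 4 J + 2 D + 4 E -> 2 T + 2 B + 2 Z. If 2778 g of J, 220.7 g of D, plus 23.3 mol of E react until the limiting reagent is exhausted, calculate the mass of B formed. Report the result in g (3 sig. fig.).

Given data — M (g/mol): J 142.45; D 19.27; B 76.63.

747 g

n(J) = 2778 / 142.45 = 19.50 mol
n(D) = 220.7 / 19.27 = 11.45 mol
n(E) = 23.30 mol
n/ν for J = 19.50/4 = 4.875
n/ν for D = 11.45/2 = 5.725
n/ν for E = 23.30/4 = 5.825
Smallest n/ν is J → limiting reagent.
n(B) = (2/4) × 19.50 = 9.750 mol
mass = 9.750 × 76.63 = 747.1 g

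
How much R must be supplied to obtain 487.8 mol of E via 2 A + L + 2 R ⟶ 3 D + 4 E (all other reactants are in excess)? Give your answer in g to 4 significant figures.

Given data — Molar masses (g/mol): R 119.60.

n(E) = 487.8 mol
n(R) = (2/4) × 487.8 = 243.9 mol
mass = 243.9 × 119.60 = 29170 g

29170 g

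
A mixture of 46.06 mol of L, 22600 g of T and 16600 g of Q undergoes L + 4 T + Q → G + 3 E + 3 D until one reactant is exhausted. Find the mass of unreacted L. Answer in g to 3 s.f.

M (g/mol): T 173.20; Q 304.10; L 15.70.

n(L) = 46.06 mol
n(T) = 22600 / 173.20 = 130.5 mol
n(Q) = 16600 / 304.10 = 54.59 mol
n/ν → L: 46.06, T: 32.63, Q: 54.59; T is limiting.
L consumed = (1/4) × 130.5 = 32.63 mol
L remaining = 46.06 − 32.63 = 13.43 mol
mass = 13.43 × 15.70 = 210.9 g

211 g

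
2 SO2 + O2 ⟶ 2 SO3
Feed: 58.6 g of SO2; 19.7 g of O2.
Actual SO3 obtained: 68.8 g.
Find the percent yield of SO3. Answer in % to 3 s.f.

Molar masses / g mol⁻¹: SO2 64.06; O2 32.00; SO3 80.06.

n(SO2) = 58.60 / 64.06 = 0.9148 mol
n(O2) = 19.70 / 32.00 = 0.6156 mol
n/ν for SO2 = 0.9148/2 = 0.4574
n/ν for O2 = 0.6156/1 = 0.6156
Smallest n/ν is SO2 → limiting reagent.
theoretical n(SO3) = (2/2) × 0.9148 = 0.9148 mol → 73.24 g
% yield = 68.8 / 73.24 × 100 = 93.94 %

93.9 %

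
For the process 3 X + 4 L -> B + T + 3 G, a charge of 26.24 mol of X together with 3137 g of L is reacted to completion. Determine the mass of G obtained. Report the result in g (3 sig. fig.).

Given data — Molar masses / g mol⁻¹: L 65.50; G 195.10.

5120 g

n(X) = 26.24 mol
n(L) = 3137 / 65.50 = 47.89 mol
n/ν for X = 26.24/3 = 8.747
n/ν for L = 47.89/4 = 11.97
Smallest n/ν is X → limiting reagent.
n(G) = (3/3) × 26.24 = 26.24 mol
mass = 26.24 × 195.10 = 5119 g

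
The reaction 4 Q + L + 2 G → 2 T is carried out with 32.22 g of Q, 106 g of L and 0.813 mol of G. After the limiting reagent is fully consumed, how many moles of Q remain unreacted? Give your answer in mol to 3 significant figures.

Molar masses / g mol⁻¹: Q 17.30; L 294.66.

n(Q) = 32.22 / 17.30 = 1.862 mol
n(L) = 106.0 / 294.66 = 0.3597 mol
n(G) = 0.8130 mol
n/ν for Q = 1.862/4 = 0.4655
n/ν for L = 0.3597/1 = 0.3597
n/ν for G = 0.8130/2 = 0.4065
Smallest n/ν is L → limiting reagent.
Q consumed = (4/1) × 0.3597 = 1.439 mol
Q remaining = 1.862 − 1.439 = 0.4230 mol

0.423 mol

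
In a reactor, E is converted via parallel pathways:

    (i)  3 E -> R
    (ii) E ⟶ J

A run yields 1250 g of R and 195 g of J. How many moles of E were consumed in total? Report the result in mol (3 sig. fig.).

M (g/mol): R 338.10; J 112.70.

n(R) = 1250 / 338.10 = 3.697 mol
n(J) = 195 / 112.70 = 1.730 mol
n(E) via (i) = (3/1)×3.697 = 11.09 mol
n(E) via (ii) = (1/1)×1.730 = 1.730 mol
total n(E) = 11.09 + 1.730 = 12.82 mol

12.8 mol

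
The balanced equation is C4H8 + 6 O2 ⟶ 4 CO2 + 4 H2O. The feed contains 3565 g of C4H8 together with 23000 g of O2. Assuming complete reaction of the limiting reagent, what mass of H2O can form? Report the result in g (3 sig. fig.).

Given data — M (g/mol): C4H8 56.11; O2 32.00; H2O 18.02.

n(C4H8) = 3565 / 56.11 = 63.54 mol
n(O2) = 23000 / 32.00 = 718.8 mol
n/ν → C4H8: 63.54, O2: 119.8; C4H8 is limiting.
n(H2O) = (4/1) × 63.54 = 254.2 mol
mass = 254.2 × 18.02 = 4581 g

4580 g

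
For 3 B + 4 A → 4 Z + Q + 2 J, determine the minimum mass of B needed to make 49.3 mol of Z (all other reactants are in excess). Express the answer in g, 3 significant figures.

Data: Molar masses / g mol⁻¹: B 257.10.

9510 g

n(Z) = 49.30 mol
n(B) = (3/4) × 49.30 = 36.98 mol
mass = 36.98 × 257.10 = 9508 g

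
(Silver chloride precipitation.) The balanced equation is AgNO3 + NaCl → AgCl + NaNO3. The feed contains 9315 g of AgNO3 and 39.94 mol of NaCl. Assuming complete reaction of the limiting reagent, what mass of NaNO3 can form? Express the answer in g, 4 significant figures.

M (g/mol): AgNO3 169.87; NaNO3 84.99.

3395 g

n(AgNO3) = 9315 / 169.87 = 54.84 mol
n(NaCl) = 39.94 mol
n/ν for AgNO3 = 54.84/1 = 54.84
n/ν for NaCl = 39.94/1 = 39.94
Smallest n/ν is NaCl → limiting reagent.
n(NaNO3) = (1/1) × 39.94 = 39.94 mol
mass = 39.94 × 84.99 = 3395 g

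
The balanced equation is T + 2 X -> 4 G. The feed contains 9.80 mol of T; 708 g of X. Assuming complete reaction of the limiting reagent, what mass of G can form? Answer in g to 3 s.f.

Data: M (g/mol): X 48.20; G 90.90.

2670 g

n(T) = 9.800 mol
n(X) = 708.0 / 48.20 = 14.69 mol
n/ν → T: 9.800, X: 7.345; X is limiting.
n(G) = (4/2) × 14.69 = 29.38 mol
mass = 29.38 × 90.90 = 2671 g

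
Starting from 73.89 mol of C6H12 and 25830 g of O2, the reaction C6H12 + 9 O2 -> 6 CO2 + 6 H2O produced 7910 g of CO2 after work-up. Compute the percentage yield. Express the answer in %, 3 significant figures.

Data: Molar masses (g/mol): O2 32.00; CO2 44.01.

40.5 %

n(C6H12) = 73.89 mol
n(O2) = 25830 / 32.00 = 807.2 mol
n/ν for C6H12 = 73.89/1 = 73.89
n/ν for O2 = 807.2/9 = 89.69
Smallest n/ν is C6H12 → limiting reagent.
theoretical n(CO2) = (6/1) × 73.89 = 443.3 mol → 19510 g
% yield = 7910 / 19510 × 100 = 40.54 %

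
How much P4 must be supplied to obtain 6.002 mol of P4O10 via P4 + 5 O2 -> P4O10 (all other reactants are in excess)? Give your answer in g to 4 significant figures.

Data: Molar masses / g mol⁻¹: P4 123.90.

n(P4O10) = 6.002 mol
n(P4) = (1/1) × 6.002 = 6.002 mol
mass = 6.002 × 123.90 = 743.6 g

743.6 g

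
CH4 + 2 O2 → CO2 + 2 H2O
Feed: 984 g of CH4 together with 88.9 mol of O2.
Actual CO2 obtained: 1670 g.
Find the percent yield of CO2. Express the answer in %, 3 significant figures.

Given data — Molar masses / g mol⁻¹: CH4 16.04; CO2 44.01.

85.4 %

n(CH4) = 984.0 / 16.04 = 61.35 mol
n(O2) = 88.90 mol
n/ν → CH4: 61.35, O2: 44.45; O2 is limiting.
theoretical n(CO2) = (1/2) × 88.90 = 44.45 mol → 1956 g
% yield = 1670 / 1956 × 100 = 85.38 %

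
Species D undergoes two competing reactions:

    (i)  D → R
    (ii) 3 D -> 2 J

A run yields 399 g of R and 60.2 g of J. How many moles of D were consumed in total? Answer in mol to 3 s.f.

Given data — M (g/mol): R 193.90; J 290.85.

n(R) = 399 / 193.90 = 2.058 mol
n(J) = 60.2 / 290.85 = 0.2070 mol
n(D) via (i) = (1/1)×2.058 = 2.058 mol
n(D) via (ii) = (3/2)×0.2070 = 0.3105 mol
total n(D) = 2.058 + 0.3105 = 2.369 mol

2.37 mol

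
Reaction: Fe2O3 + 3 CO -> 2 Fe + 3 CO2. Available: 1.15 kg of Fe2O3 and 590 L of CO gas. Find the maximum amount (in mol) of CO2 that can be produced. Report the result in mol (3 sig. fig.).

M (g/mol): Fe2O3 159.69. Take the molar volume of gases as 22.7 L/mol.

21.6 mol

n(Fe2O3) = 1.150×1000 / 159.69 = 7.201 mol
n(CO) = 590.0 / 22.7 = 25.99 mol
n/ν → Fe2O3: 7.201, CO: 8.663; Fe2O3 is limiting.
n(CO2) = (3/1) × 7.201 = 21.60 mol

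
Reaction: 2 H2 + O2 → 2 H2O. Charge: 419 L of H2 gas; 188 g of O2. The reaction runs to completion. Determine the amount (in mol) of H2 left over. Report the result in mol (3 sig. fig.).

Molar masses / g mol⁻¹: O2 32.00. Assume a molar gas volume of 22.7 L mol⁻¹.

n(H2) = 419.0 / 22.7 = 18.46 mol
n(O2) = 188.0 / 32.00 = 5.875 mol
n/ν for H2 = 18.46/2 = 9.230
n/ν for O2 = 5.875/1 = 5.875
Smallest n/ν is O2 → limiting reagent.
H2 consumed = (2/1) × 5.875 = 11.75 mol
H2 remaining = 18.46 − 11.75 = 6.710 mol

6.71 mol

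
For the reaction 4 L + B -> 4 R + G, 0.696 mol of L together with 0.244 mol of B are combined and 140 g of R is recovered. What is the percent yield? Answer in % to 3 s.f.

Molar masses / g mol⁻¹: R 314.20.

64.0 %

n(L) = 0.6960 mol
n(B) = 0.2440 mol
n/ν for L = 0.6960/4 = 0.1740
n/ν for B = 0.2440/1 = 0.2440
Smallest n/ν is L → limiting reagent.
theoretical n(R) = (4/4) × 0.6960 = 0.6960 mol → 218.7 g
% yield = 140 / 218.7 × 100 = 64.01 %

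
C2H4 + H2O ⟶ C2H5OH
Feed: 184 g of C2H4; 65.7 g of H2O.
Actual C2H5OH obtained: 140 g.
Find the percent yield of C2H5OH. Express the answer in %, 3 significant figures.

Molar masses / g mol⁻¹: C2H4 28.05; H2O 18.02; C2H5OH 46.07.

n(C2H4) = 184.0 / 28.05 = 6.560 mol
n(H2O) = 65.70 / 18.02 = 3.646 mol
n/ν for C2H4 = 6.560/1 = 6.560
n/ν for H2O = 3.646/1 = 3.646
Smallest n/ν is H2O → limiting reagent.
theoretical n(C2H5OH) = (1/1) × 3.646 = 3.646 mol → 168.0 g
% yield = 140 / 168.0 × 100 = 83.33 %

83.3 %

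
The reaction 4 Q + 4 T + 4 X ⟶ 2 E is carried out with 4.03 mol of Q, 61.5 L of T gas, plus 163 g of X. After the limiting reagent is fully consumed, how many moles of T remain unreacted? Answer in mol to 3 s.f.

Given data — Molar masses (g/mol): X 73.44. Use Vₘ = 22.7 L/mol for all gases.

0.490 mol

n(Q) = 4.030 mol
n(T) = 61.50 / 22.7 = 2.709 mol
n(X) = 163.0 / 73.44 = 2.219 mol
n/ν for Q = 4.030/4 = 1.008
n/ν for T = 2.709/4 = 0.6773
n/ν for X = 2.219/4 = 0.5548
Smallest n/ν is X → limiting reagent.
T consumed = (4/4) × 2.219 = 2.219 mol
T remaining = 2.709 − 2.219 = 0.4900 mol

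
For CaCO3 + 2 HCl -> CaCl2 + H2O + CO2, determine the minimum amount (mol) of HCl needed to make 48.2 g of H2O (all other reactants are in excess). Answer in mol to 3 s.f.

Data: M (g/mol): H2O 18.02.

n(H2O) = 48.2 / 18.02 = 2.675 mol
n(HCl) = (2/1) × 2.675 = 5.350 mol

5.35 mol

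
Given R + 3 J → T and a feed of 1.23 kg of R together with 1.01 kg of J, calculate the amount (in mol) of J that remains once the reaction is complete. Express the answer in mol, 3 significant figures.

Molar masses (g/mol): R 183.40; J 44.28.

n(R) = 1.230×1000 / 183.40 = 6.707 mol
n(J) = 1.010×1000 / 44.28 = 22.81 mol
n/ν for R = 6.707/1 = 6.707
n/ν for J = 22.81/3 = 7.603
Smallest n/ν is R → limiting reagent.
J consumed = (3/1) × 6.707 = 20.12 mol
J remaining = 22.81 − 20.12 = 2.690 mol

2.69 mol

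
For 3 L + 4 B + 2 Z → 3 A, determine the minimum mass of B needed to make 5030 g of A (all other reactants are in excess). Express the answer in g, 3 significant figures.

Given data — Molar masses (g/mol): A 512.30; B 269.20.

3520 g

n(A) = 5030 / 512.30 = 9.818 mol
n(B) = (4/3) × 9.818 = 13.09 mol
mass = 13.09 × 269.20 = 3524 g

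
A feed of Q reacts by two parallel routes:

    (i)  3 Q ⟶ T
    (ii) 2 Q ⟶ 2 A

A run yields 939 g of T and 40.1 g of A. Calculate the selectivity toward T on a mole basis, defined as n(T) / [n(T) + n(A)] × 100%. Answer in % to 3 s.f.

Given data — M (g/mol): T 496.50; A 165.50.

88.6 %

n(T) = 939 / 496.50 = 1.891 mol
n(A) = 40.1 / 165.50 = 0.2423 mol
selectivity = 1.891/(1.891+0.2423) × 100 = 88.64 %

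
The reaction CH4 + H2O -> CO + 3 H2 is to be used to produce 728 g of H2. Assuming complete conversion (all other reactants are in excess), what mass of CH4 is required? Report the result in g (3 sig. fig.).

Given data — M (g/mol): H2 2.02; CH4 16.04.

1930 g

n(H2) = 728 / 2.02 = 360.4 mol
n(CH4) = (1/3) × 360.4 = 120.1 mol
mass = 120.1 × 16.04 = 1926 g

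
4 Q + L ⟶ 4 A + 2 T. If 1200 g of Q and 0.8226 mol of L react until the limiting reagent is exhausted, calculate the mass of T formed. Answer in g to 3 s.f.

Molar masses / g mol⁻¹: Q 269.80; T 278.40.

n(Q) = 1200 / 269.80 = 4.448 mol
n(L) = 0.8226 mol
n/ν → Q: 1.112, L: 0.8226; L is limiting.
n(T) = (2/1) × 0.8226 = 1.645 mol
mass = 1.645 × 278.40 = 458.0 g

458 g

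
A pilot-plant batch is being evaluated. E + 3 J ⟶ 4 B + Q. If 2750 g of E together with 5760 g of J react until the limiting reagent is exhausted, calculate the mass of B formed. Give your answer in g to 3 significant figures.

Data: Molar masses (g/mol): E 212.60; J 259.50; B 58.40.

1730 g

n(E) = 2750 / 212.60 = 12.94 mol
n(J) = 5760 / 259.50 = 22.20 mol
n/ν → E: 12.94, J: 7.400; J is limiting.
n(B) = (4/3) × 22.20 = 29.60 mol
mass = 29.60 × 58.40 = 1729 g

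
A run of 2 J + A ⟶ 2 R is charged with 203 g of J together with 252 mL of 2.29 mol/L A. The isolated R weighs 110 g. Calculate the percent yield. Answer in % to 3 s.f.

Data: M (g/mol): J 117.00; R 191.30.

49.8 %

n(J) = 203.0 / 117.00 = 1.735 mol
n(A) = 2.29 × 252.0/1000 = 0.5771 mol
n/ν for J = 1.735/2 = 0.8675
n/ν for A = 0.5771/1 = 0.5771
Smallest n/ν is A → limiting reagent.
theoretical n(R) = (2/1) × 0.5771 = 1.154 mol → 220.8 g
% yield = 110 / 220.8 × 100 = 49.82 %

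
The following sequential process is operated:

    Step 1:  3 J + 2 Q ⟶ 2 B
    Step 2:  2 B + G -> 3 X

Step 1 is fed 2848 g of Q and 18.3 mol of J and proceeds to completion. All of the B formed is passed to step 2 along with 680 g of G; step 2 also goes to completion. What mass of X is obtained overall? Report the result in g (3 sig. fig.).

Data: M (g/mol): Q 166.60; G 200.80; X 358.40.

Step 1:
n(Q) = 2848 / 166.60 = 17.09 mol
n(J) = 18.30 mol
n/ν for Q = 17.09/2 = 8.545
n/ν for J = 18.30/3 = 6.100
Smallest n/ν is J → limiting reagent.
n(B) produced = (2/3) × 18.30 = 12.20 mol
Step 2:
n(B) available = 12.20 mol
n(G) = 680.0 / 200.80 = 3.386 mol
n/ν for B = 12.20/2 = 6.100
n/ν for G = 3.386/1 = 3.386
Smallest n/ν is G → limiting reagent.
n(X) = (3/1) × 3.386 = 10.16 mol
mass = 10.16 × 358.40 = 3641 g

3640 g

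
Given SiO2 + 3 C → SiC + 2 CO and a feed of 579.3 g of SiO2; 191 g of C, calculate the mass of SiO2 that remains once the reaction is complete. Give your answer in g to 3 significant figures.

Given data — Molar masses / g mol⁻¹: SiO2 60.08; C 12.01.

n(SiO2) = 579.3 / 60.08 = 9.642 mol
n(C) = 191.0 / 12.01 = 15.90 mol
n/ν → SiO2: 9.642, C: 5.300; C is limiting.
SiO2 consumed = (1/3) × 15.90 = 5.300 mol
SiO2 remaining = 9.642 − 5.300 = 4.342 mol
mass = 4.342 × 60.08 = 260.9 g

261 g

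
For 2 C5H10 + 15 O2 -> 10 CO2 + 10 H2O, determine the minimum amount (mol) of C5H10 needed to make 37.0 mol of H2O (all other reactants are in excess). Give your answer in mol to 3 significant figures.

7.40 mol

n(H2O) = 37.00 mol
n(C5H10) = (2/10) × 37.00 = 7.400 mol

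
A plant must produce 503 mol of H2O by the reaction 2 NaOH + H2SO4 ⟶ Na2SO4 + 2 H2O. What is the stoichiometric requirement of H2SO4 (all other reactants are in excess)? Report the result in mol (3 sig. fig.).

n(H2O) = 503.0 mol
n(H2SO4) = (1/2) × 503.0 = 251.5 mol

252 mol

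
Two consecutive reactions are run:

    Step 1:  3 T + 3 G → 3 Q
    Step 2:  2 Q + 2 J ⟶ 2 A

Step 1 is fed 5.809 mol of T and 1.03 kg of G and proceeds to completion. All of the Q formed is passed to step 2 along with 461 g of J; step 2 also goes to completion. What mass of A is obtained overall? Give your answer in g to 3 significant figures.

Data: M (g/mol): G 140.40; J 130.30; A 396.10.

1400 g

Step 1:
n(T) = 5.809 mol
n(G) = 1.030×1000 / 140.40 = 7.336 mol
n/ν → T: 1.936, G: 2.445; T is limiting.
n(Q) produced = (3/3) × 5.809 = 5.809 mol
Step 2:
n(Q) available = 5.809 mol
n(J) = 461.0 / 130.30 = 3.538 mol
n/ν → Q: 2.905, J: 1.769; J is limiting.
n(A) = (2/2) × 3.538 = 3.538 mol
mass = 3.538 × 396.10 = 1401 g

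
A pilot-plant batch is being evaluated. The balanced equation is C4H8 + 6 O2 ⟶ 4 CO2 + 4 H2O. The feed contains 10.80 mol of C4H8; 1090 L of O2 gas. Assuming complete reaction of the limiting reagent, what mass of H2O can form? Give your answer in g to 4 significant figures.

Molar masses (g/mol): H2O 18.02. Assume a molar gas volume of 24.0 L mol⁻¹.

n(C4H8) = 10.80 mol
n(O2) = 1090 / 24.0 = 45.42 mol
n/ν → C4H8: 10.80, O2: 7.570; O2 is limiting.
n(H2O) = (4/6) × 45.42 = 30.28 mol
mass = 30.28 × 18.02 = 545.6 g

545.6 g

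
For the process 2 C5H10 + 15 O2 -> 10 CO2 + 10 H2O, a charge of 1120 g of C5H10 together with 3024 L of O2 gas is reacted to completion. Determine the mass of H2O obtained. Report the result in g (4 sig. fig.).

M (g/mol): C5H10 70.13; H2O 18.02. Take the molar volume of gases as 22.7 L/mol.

n(C5H10) = 1120 / 70.13 = 15.97 mol
n(O2) = 3024 / 22.7 = 133.2 mol
n/ν → C5H10: 7.985, O2: 8.880; C5H10 is limiting.
n(H2O) = (10/2) × 15.97 = 79.85 mol
mass = 79.85 × 18.02 = 1439 g

1439 g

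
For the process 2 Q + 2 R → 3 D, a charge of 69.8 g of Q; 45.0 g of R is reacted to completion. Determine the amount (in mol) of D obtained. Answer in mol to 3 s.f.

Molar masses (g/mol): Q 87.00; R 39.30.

n(Q) = 69.80 / 87.00 = 0.8023 mol
n(R) = 45.00 / 39.30 = 1.145 mol
n/ν for Q = 0.8023/2 = 0.4012
n/ν for R = 1.145/2 = 0.5725
Smallest n/ν is Q → limiting reagent.
n(D) = (3/2) × 0.8023 = 1.203 mol

1.20 mol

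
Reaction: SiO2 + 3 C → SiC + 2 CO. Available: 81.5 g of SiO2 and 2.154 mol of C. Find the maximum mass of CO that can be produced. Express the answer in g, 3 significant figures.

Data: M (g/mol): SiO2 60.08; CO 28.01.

n(SiO2) = 81.50 / 60.08 = 1.357 mol
n(C) = 2.154 mol
n/ν for SiO2 = 1.357/1 = 1.357
n/ν for C = 2.154/3 = 0.7180
Smallest n/ν is C → limiting reagent.
n(CO) = (2/3) × 2.154 = 1.436 mol
mass = 1.436 × 28.01 = 40.22 g

40.2 g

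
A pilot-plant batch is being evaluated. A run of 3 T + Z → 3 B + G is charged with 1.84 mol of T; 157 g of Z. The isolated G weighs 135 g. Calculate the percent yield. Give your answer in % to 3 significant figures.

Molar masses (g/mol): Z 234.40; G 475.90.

n(T) = 1.840 mol
n(Z) = 157.0 / 234.40 = 0.6698 mol
n/ν for T = 1.840/3 = 0.6133
n/ν for Z = 0.6698/1 = 0.6698
Smallest n/ν is T → limiting reagent.
theoretical n(G) = (1/3) × 1.840 = 0.6133 mol → 291.9 g
% yield = 135 / 291.9 × 100 = 46.25 %

46.3 %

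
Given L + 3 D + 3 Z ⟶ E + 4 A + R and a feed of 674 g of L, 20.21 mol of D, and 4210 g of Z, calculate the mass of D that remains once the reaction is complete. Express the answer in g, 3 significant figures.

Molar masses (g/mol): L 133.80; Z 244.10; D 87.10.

n(L) = 674.0 / 133.80 = 5.037 mol
n(D) = 20.21 mol
n(Z) = 4210 / 244.10 = 17.25 mol
n/ν → L: 5.037, D: 6.737, Z: 5.750; L is limiting.
D consumed = (3/1) × 5.037 = 15.11 mol
D remaining = 20.21 − 15.11 = 5.100 mol
mass = 5.100 × 87.10 = 444.2 g

444 g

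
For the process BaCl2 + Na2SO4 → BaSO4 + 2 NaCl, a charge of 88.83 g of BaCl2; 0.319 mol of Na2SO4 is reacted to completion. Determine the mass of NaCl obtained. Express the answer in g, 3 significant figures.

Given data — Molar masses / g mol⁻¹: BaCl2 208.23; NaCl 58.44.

n(BaCl2) = 88.83 / 208.23 = 0.4266 mol
n(Na2SO4) = 0.3190 mol
n/ν for BaCl2 = 0.4266/1 = 0.4266
n/ν for Na2SO4 = 0.3190/1 = 0.3190
Smallest n/ν is Na2SO4 → limiting reagent.
n(NaCl) = (2/1) × 0.3190 = 0.6380 mol
mass = 0.6380 × 58.44 = 37.28 g

37.3 g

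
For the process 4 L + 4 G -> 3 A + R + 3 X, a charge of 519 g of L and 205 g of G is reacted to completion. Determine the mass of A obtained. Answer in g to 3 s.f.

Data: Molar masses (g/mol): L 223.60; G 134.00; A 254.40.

n(L) = 519.0 / 223.60 = 2.321 mol
n(G) = 205.0 / 134.00 = 1.530 mol
n/ν for L = 2.321/4 = 0.5803
n/ν for G = 1.530/4 = 0.3825
Smallest n/ν is G → limiting reagent.
n(A) = (3/4) × 1.530 = 1.148 mol
mass = 1.148 × 254.40 = 292.1 g

292 g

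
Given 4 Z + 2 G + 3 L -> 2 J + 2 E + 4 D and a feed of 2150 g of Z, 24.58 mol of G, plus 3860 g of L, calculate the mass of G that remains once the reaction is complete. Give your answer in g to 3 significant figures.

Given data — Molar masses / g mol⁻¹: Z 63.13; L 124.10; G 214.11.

n(Z) = 2150 / 63.13 = 34.06 mol
n(G) = 24.58 mol
n(L) = 3860 / 124.10 = 31.10 mol
n/ν for Z = 34.06/4 = 8.515
n/ν for G = 24.58/2 = 12.29
n/ν for L = 31.10/3 = 10.37
Smallest n/ν is Z → limiting reagent.
G consumed = (2/4) × 34.06 = 17.03 mol
G remaining = 24.58 − 17.03 = 7.550 mol
mass = 7.550 × 214.11 = 1617 g

1620 g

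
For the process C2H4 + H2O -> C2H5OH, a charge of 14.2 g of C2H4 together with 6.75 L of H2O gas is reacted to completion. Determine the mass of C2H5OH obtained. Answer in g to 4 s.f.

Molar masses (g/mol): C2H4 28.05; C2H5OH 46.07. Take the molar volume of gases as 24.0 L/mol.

12.96 g

n(C2H4) = 14.20 / 28.05 = 0.5062 mol
n(H2O) = 6.750 / 24.0 = 0.2813 mol
n/ν for C2H4 = 0.5062/1 = 0.5062
n/ν for H2O = 0.2813/1 = 0.2813
Smallest n/ν is H2O → limiting reagent.
n(C2H5OH) = (1/1) × 0.2813 = 0.2813 mol
mass = 0.2813 × 46.07 = 12.96 g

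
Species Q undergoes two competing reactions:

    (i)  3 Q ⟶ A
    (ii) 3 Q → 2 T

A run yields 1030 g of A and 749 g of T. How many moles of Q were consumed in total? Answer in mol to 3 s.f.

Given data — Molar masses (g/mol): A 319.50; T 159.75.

16.7 mol

n(A) = 1030 / 319.50 = 3.224 mol
n(T) = 749 / 159.75 = 4.689 mol
n(Q) via (i) = (3/1)×3.224 = 9.672 mol
n(Q) via (ii) = (3/2)×4.689 = 7.034 mol
total n(Q) = 9.672 + 7.034 = 16.71 mol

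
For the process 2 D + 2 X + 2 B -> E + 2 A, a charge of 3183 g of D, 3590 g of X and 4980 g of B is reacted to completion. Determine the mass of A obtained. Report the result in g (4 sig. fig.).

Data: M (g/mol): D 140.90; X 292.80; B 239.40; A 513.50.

6296 g

n(D) = 3183 / 140.90 = 22.59 mol
n(X) = 3590 / 292.80 = 12.26 mol
n(B) = 4980 / 239.40 = 20.80 mol
n/ν for D = 22.59/2 = 11.30
n/ν for X = 12.26/2 = 6.130
n/ν for B = 20.80/2 = 10.40
Smallest n/ν is X → limiting reagent.
n(A) = (2/2) × 12.26 = 12.26 mol
mass = 12.26 × 513.50 = 6296 g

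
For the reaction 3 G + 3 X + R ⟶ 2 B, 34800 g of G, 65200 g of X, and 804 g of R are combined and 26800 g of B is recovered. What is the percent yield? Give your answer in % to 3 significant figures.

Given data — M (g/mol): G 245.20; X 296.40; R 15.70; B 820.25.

34.5 %

n(G) = 34800 / 245.20 = 141.9 mol
n(X) = 65200 / 296.40 = 220.0 mol
n(R) = 804.0 / 15.70 = 51.21 mol
n/ν → G: 47.30, X: 73.33, R: 51.21; G is limiting.
theoretical n(B) = (2/3) × 141.9 = 94.60 mol → 77600 g
% yield = 26800 / 77600 × 100 = 34.54 %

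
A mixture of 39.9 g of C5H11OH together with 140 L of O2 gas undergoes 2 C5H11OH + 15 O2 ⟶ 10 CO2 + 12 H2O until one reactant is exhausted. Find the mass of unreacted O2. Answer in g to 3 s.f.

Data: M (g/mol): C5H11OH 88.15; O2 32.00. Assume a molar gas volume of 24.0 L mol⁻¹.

n(C5H11OH) = 39.90 / 88.15 = 0.4526 mol
n(O2) = 140.0 / 24.0 = 5.833 mol
n/ν → C5H11OH: 0.2263, O2: 0.3889; C5H11OH is limiting.
O2 consumed = (15/2) × 0.4526 = 3.395 mol
O2 remaining = 5.833 − 3.395 = 2.438 mol
mass = 2.438 × 32.00 = 78.02 g

78.0 g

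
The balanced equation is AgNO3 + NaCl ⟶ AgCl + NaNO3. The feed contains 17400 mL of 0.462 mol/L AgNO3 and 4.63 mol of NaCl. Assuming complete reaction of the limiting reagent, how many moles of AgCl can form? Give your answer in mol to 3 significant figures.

4.63 mol

n(AgNO3) = 0.462 × 17400/1000 = 8.039 mol
n(NaCl) = 4.630 mol
n/ν for AgNO3 = 8.039/1 = 8.039
n/ν for NaCl = 4.630/1 = 4.630
Smallest n/ν is NaCl → limiting reagent.
n(AgCl) = (1/1) × 4.630 = 4.630 mol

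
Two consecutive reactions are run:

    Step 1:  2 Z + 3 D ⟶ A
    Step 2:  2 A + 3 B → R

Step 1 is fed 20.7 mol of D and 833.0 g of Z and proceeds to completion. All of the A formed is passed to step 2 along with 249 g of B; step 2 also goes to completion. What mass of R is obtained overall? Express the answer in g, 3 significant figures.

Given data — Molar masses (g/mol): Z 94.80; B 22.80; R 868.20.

1910 g

Step 1:
n(D) = 20.70 mol
n(Z) = 833.0 / 94.80 = 8.787 mol
n/ν → D: 6.900, Z: 4.394; Z is limiting.
n(A) produced = (1/2) × 8.787 = 4.394 mol
Step 2:
n(A) available = 4.394 mol
n(B) = 249.0 / 22.80 = 10.92 mol
n/ν → A: 2.197, B: 3.640; A is limiting.
n(R) = (1/2) × 4.394 = 2.197 mol
mass = 2.197 × 868.20 = 1907 g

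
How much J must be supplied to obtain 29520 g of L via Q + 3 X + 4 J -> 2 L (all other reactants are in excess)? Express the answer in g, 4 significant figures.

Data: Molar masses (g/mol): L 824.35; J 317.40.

n(L) = 29520 / 824.35 = 35.81 mol
n(J) = (4/2) × 35.81 = 71.62 mol
mass = 71.62 × 317.40 = 22730 g

22730 g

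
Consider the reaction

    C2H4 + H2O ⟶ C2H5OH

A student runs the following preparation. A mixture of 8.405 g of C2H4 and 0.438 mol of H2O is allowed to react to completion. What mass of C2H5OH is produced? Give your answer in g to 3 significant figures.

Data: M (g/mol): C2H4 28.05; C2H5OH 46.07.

13.8 g

n(C2H4) = 8.405 / 28.05 = 0.2996 mol
n(H2O) = 0.4380 mol
n/ν for C2H4 = 0.2996/1 = 0.2996
n/ν for H2O = 0.4380/1 = 0.4380
Smallest n/ν is C2H4 → limiting reagent.
n(C2H5OH) = (1/1) × 0.2996 = 0.2996 mol
mass = 0.2996 × 46.07 = 13.80 g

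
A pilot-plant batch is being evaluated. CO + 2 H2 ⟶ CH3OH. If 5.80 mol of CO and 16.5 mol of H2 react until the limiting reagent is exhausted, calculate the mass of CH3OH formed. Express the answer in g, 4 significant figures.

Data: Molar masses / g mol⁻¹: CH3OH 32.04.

185.8 g

n(CO) = 5.800 mol
n(H2) = 16.50 mol
n/ν for CO = 5.800/1 = 5.800
n/ν for H2 = 16.50/2 = 8.250
Smallest n/ν is CO → limiting reagent.
n(CH3OH) = (1/1) × 5.800 = 5.800 mol
mass = 5.800 × 32.04 = 185.8 g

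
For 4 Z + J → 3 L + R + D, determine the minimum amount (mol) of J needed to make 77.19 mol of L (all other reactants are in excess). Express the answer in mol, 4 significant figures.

n(L) = 77.19 mol
n(J) = (1/3) × 77.19 = 25.73 mol

25.73 mol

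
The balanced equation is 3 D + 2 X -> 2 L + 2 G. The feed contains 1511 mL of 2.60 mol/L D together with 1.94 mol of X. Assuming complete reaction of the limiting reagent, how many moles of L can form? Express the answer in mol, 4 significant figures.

n(D) = 2.60 × 1511/1000 = 3.929 mol
n(X) = 1.940 mol
n/ν → D: 1.310, X: 0.9700; X is limiting.
n(L) = (2/2) × 1.940 = 1.940 mol

1.940 mol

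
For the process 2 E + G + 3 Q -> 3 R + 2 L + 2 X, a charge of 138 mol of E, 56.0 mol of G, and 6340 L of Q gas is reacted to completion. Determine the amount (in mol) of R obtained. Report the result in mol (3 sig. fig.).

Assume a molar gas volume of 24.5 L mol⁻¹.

n(E) = 138.0 mol
n(G) = 56.00 mol
n(Q) = 6340 / 24.5 = 258.8 mol
n/ν for E = 138.0/2 = 69.00
n/ν for G = 56.00/1 = 56.00
n/ν for Q = 258.8/3 = 86.27
Smallest n/ν is G → limiting reagent.
n(R) = (3/1) × 56.00 = 168.0 mol

168 mol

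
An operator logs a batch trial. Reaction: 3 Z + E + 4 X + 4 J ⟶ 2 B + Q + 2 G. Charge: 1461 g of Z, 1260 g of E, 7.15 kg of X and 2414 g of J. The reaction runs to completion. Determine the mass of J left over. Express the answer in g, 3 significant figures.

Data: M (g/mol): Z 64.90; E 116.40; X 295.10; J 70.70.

n(Z) = 1461 / 64.90 = 22.51 mol
n(E) = 1260 / 116.40 = 10.82 mol
n(X) = 7.150×1000 / 295.10 = 24.23 mol
n(J) = 2414 / 70.70 = 34.14 mol
n/ν → Z: 7.503, E: 10.82, X: 6.058, J: 8.535; X is limiting.
J consumed = (4/4) × 24.23 = 24.23 mol
J remaining = 34.14 − 24.23 = 9.910 mol
mass = 9.910 × 70.70 = 700.6 g

701 g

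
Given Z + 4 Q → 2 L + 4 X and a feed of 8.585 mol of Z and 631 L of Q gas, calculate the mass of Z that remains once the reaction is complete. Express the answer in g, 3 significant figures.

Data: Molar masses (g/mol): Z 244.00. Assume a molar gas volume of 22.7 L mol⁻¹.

n(Z) = 8.585 mol
n(Q) = 631.0 / 22.7 = 27.80 mol
n/ν for Z = 8.585/1 = 8.585
n/ν for Q = 27.80/4 = 6.950
Smallest n/ν is Q → limiting reagent.
Z consumed = (1/4) × 27.80 = 6.950 mol
Z remaining = 8.585 − 6.950 = 1.635 mol
mass = 1.635 × 244.00 = 398.9 g

399 g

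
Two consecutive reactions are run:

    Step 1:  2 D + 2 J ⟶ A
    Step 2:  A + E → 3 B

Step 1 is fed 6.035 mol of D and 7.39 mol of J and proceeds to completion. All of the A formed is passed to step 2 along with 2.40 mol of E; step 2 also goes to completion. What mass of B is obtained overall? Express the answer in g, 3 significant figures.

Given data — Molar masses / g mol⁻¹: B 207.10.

Step 1:
n(D) = 6.035 mol
n(J) = 7.390 mol
n/ν → D: 3.018, J: 3.695; D is limiting.
n(A) produced = (1/2) × 6.035 = 3.018 mol
Step 2:
n(A) available = 3.018 mol
n(E) = 2.400 mol
n/ν → A: 3.018, E: 2.400; E is limiting.
n(B) = (3/1) × 2.400 = 7.200 mol
mass = 7.200 × 207.10 = 1491 g

1490 g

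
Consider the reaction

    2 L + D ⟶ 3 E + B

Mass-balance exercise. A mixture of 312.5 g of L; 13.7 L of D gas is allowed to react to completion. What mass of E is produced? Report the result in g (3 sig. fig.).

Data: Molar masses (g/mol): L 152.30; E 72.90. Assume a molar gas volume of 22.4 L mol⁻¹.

n(L) = 312.5 / 152.30 = 2.052 mol
n(D) = 13.70 / 22.4 = 0.6116 mol
n/ν for L = 2.052/2 = 1.026
n/ν for D = 0.6116/1 = 0.6116
Smallest n/ν is D → limiting reagent.
n(E) = (3/1) × 0.6116 = 1.835 mol
mass = 1.835 × 72.90 = 133.8 g

134 g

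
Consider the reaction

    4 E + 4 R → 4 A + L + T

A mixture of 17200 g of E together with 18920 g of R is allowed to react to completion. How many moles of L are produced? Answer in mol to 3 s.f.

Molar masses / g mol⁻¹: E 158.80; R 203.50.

n(E) = 17200 / 158.80 = 108.3 mol
n(R) = 18920 / 203.50 = 92.97 mol
n/ν for E = 108.3/4 = 27.08
n/ν for R = 92.97/4 = 23.24
Smallest n/ν is R → limiting reagent.
n(L) = (1/4) × 92.97 = 23.24 mol

23.2 mol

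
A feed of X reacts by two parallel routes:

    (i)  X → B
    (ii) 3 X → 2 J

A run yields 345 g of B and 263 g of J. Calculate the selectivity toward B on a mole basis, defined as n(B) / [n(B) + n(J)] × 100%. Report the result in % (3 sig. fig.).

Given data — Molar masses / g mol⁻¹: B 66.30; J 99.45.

n(B) = 345 / 66.30 = 5.204 mol
n(J) = 263 / 99.45 = 2.645 mol
selectivity = 5.204/(5.204+2.645) × 100 = 66.30 %

66.3 %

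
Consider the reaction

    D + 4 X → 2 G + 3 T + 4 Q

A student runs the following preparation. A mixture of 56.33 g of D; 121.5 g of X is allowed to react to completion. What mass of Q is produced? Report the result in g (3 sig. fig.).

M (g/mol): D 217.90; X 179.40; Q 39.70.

n(D) = 56.33 / 217.90 = 0.2585 mol
n(X) = 121.5 / 179.40 = 0.6773 mol
n/ν → D: 0.2585, X: 0.1693; X is limiting.
n(Q) = (4/4) × 0.6773 = 0.6773 mol
mass = 0.6773 × 39.70 = 26.89 g

26.9 g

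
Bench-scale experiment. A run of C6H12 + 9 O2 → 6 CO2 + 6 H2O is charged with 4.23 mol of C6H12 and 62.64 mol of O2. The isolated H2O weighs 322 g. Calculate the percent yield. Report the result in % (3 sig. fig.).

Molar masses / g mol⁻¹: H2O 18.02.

70.4 %

n(C6H12) = 4.230 mol
n(O2) = 62.64 mol
n/ν → C6H12: 4.230, O2: 6.960; C6H12 is limiting.
theoretical n(H2O) = (6/1) × 4.230 = 25.38 mol → 457.3 g
% yield = 322 / 457.3 × 100 = 70.41 %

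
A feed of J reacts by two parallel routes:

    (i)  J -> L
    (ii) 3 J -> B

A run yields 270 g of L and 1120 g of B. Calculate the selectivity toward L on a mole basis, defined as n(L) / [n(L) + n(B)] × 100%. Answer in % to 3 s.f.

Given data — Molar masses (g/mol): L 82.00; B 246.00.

42.0 %

n(L) = 270 / 82.00 = 3.293 mol
n(B) = 1120 / 246.00 = 4.553 mol
selectivity = 3.293/(3.293+4.553) × 100 = 41.97 %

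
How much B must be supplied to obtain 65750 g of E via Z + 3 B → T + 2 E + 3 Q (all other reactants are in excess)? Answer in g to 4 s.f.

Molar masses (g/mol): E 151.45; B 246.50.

160500 g

n(E) = 65750 / 151.45 = 434.1 mol
n(B) = (3/2) × 434.1 = 651.2 mol
mass = 651.2 × 246.50 = 160500 g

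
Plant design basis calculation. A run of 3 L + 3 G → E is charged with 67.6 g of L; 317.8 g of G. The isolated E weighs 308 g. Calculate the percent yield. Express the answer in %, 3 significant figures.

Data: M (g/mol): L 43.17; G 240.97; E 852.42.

n(L) = 67.60 / 43.17 = 1.566 mol
n(G) = 317.8 / 240.97 = 1.319 mol
n/ν for L = 1.566/3 = 0.5220
n/ν for G = 1.319/3 = 0.4397
Smallest n/ν is G → limiting reagent.
theoretical n(E) = (1/3) × 1.319 = 0.4397 mol → 374.8 g
% yield = 308 / 374.8 × 100 = 82.18 %

82.2 %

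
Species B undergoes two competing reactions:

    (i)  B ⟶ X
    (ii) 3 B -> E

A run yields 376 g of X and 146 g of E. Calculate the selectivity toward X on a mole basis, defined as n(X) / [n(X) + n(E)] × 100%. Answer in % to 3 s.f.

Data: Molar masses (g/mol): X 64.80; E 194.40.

n(X) = 376 / 64.80 = 5.802 mol
n(E) = 146 / 194.40 = 0.7510 mol
selectivity = 5.802/(5.802+0.7510) × 100 = 88.54 %

88.5 %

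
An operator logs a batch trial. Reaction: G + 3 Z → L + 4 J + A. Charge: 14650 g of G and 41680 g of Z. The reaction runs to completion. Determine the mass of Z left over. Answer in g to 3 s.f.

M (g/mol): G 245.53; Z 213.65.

3440 g

n(G) = 14650 / 245.53 = 59.67 mol
n(Z) = 41680 / 213.65 = 195.1 mol
n/ν → G: 59.67, Z: 65.03; G is limiting.
Z consumed = (3/1) × 59.67 = 179.0 mol
Z remaining = 195.1 − 179.0 = 16.10 mol
mass = 16.10 × 213.65 = 3440 g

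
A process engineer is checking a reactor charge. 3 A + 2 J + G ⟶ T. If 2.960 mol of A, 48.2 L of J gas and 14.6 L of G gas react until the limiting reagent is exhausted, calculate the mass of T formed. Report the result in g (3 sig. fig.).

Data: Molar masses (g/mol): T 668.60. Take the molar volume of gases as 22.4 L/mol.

n(A) = 2.960 mol
n(J) = 48.20 / 22.4 = 2.152 mol
n(G) = 14.60 / 22.4 = 0.6518 mol
n/ν for A = 2.960/3 = 0.9867
n/ν for J = 2.152/2 = 1.076
n/ν for G = 0.6518/1 = 0.6518
Smallest n/ν is G → limiting reagent.
n(T) = (1/1) × 0.6518 = 0.6518 mol
mass = 0.6518 × 668.60 = 435.8 g

436 g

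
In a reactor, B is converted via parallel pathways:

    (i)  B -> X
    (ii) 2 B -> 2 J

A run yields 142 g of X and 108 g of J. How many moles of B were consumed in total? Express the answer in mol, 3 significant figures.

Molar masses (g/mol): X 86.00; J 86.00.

2.91 mol

n(X) = 142 / 86.00 = 1.651 mol
n(J) = 108 / 86.00 = 1.256 mol
n(B) via (i) = (1/1)×1.651 = 1.651 mol
n(B) via (ii) = (2/2)×1.256 = 1.256 mol
total n(B) = 1.651 + 1.256 = 2.907 mol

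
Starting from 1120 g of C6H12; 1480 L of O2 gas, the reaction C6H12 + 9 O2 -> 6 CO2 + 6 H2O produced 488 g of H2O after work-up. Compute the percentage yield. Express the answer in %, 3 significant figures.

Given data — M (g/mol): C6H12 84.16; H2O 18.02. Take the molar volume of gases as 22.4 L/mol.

n(C6H12) = 1120 / 84.16 = 13.31 mol
n(O2) = 1480 / 22.4 = 66.07 mol
n/ν for C6H12 = 13.31/1 = 13.31
n/ν for O2 = 66.07/9 = 7.341
Smallest n/ν is O2 → limiting reagent.
theoretical n(H2O) = (6/9) × 66.07 = 44.05 mol → 793.8 g
% yield = 488 / 793.8 × 100 = 61.48 %

61.5 %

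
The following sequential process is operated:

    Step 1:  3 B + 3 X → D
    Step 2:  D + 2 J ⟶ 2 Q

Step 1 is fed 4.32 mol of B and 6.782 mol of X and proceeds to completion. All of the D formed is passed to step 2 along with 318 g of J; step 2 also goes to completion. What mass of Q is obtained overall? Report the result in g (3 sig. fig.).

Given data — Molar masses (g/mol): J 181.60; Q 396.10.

Step 1:
n(B) = 4.320 mol
n(X) = 6.782 mol
n/ν for B = 4.320/3 = 1.440
n/ν for X = 6.782/3 = 2.261
Smallest n/ν is B → limiting reagent.
n(D) produced = (1/3) × 4.320 = 1.440 mol
Step 2:
n(D) available = 1.440 mol
n(J) = 318.0 / 181.60 = 1.751 mol
n/ν for D = 1.440/1 = 1.440
n/ν for J = 1.751/2 = 0.8755
Smallest n/ν is J → limiting reagent.
n(Q) = (2/2) × 1.751 = 1.751 mol
mass = 1.751 × 396.10 = 693.6 g

694 g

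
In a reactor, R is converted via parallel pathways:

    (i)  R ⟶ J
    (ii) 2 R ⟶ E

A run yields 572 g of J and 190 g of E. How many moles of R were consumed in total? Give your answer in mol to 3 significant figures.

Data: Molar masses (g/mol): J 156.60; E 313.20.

n(J) = 572 / 156.60 = 3.653 mol
n(E) = 190 / 313.20 = 0.6066 mol
n(R) via (i) = (1/1)×3.653 = 3.653 mol
n(R) via (ii) = (2/1)×0.6066 = 1.213 mol
total n(R) = 3.653 + 1.213 = 4.866 mol

4.87 mol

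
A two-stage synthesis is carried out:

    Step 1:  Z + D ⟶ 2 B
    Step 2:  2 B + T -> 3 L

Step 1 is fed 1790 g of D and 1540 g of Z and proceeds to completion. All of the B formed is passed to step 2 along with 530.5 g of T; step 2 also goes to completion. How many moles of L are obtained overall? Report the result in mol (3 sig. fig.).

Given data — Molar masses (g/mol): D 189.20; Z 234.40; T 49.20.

19.7 mol

Step 1:
n(D) = 1790 / 189.20 = 9.461 mol
n(Z) = 1540 / 234.40 = 6.570 mol
n/ν for D = 9.461/1 = 9.461
n/ν for Z = 6.570/1 = 6.570
Smallest n/ν is Z → limiting reagent.
n(B) produced = (2/1) × 6.570 = 13.14 mol
Step 2:
n(B) available = 13.14 mol
n(T) = 530.5 / 49.20 = 10.78 mol
n/ν for B = 13.14/2 = 6.570
n/ν for T = 10.78/1 = 10.78
Smallest n/ν is B → limiting reagent.
n(L) = (3/2) × 13.14 = 19.71 mol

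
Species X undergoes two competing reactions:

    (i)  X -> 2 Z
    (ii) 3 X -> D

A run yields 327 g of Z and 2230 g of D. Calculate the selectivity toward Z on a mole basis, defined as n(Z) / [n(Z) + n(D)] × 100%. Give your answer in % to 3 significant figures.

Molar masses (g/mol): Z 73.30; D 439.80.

n(Z) = 327 / 73.30 = 4.461 mol
n(D) = 2230 / 439.80 = 5.070 mol
selectivity = 4.461/(4.461+5.070) × 100 = 46.81 %

46.8 %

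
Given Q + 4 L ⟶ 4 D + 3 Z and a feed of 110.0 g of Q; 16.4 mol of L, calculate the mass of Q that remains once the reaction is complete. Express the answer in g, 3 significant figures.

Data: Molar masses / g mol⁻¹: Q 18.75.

33.1 g

n(Q) = 110.0 / 18.75 = 5.867 mol
n(L) = 16.40 mol
n/ν → Q: 5.867, L: 4.100; L is limiting.
Q consumed = (1/4) × 16.40 = 4.100 mol
Q remaining = 5.867 − 4.100 = 1.767 mol
mass = 1.767 × 18.75 = 33.13 g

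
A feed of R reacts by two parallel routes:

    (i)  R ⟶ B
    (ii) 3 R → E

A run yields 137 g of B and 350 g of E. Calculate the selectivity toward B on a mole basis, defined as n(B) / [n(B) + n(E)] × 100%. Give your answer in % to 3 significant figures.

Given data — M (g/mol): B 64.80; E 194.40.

n(B) = 137 / 64.80 = 2.114 mol
n(E) = 350 / 194.40 = 1.800 mol
selectivity = 2.114/(2.114+1.800) × 100 = 54.01 %

54.0 %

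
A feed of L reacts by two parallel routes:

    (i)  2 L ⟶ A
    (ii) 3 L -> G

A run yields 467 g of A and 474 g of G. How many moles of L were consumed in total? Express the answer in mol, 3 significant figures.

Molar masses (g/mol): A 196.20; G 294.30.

n(A) = 467 / 196.20 = 2.380 mol
n(G) = 474 / 294.30 = 1.611 mol
n(L) via (i) = (2/1)×2.380 = 4.760 mol
n(L) via (ii) = (3/1)×1.611 = 4.833 mol
total n(L) = 4.760 + 4.833 = 9.593 mol

9.59 mol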